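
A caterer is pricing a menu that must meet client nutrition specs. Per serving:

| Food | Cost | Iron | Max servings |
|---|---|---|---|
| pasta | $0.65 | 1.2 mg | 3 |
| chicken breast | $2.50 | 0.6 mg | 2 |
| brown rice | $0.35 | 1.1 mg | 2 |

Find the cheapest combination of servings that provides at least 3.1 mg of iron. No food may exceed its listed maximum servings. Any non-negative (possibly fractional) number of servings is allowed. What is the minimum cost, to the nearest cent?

$1.19

Cost per mg of iron: brown rice $0.3182, pasta $0.5417, chicken breast $4.1667.
Take 2 servings of brown rice: +2.2 mg iron for $0.70 (total $0.70, still need 0.9 mg).
Take 0.75 servings of pasta: +0.9 mg iron for $0.49 (total $1.19, still need 0.0 mg).
Greedy by cheapest-per-mg is optimal for a single linear constraint, so the minimum cost is $1.19.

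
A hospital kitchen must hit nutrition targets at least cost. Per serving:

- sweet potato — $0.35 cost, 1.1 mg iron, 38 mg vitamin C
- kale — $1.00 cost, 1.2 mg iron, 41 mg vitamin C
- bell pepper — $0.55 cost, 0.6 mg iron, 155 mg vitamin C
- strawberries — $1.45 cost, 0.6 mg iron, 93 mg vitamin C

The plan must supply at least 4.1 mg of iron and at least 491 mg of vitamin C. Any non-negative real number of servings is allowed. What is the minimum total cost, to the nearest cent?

$2.24

Check every corner: each single food scaled to meet both minima, and each pair solved so both constraints bind.
sweet potato only: max(4.1/1.1, 491/38) = 12.92 servings → $4.52.
kale only: max(4.1/1.2, 491/41) = 11.98 servings → $11.98.
bell pepper only: max(4.1/0.6, 491/155) = 6.833 servings → $3.76.
strawberries only: max(4.1/0.6, 491/93) = 6.833 servings → $9.91.
sweet potato + kale: the both-tight solution has a negative serving — not a feasible corner.
sweet potato + bell pepper with both tight: 2.308 servings and 2.602 servings → $2.24.
sweet potato + strawberries with both tight: 1.091 servings and 4.834 servings → $7.39.
kale + bell pepper with both tight: 2.112 servings and 2.609 servings → $3.55.
kale + strawberries with both tight: 0.9966 servings and 4.84 servings → $8.01.
bell pepper + strawberries: intersection lies outside the first quadrant.
The minimum over all feasible corners is $2.24.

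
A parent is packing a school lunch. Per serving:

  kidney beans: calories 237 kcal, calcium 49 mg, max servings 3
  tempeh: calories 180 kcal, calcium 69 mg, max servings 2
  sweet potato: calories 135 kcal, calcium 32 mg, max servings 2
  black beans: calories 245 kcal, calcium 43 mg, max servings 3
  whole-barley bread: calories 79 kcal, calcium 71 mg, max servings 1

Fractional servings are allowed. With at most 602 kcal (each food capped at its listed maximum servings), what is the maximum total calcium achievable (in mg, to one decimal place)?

Calcium per kcal: whole-barley bread 0.8987, tempeh 0.3833, sweet potato 0.237, kidney beans 0.2068, black beans 0.1755.
Take 1 serving of whole-barley bread: uses 79 kcal, +71.0 mg calcium (running total 71.0 mg).
Take 2 servings of tempeh: uses 360 kcal, +138.0 mg calcium (running total 209.0 mg).
Take 1.207 servings of sweet potato: uses 163 kcal, +38.6 mg calcium (running total 247.6 mg).
Greedy by best ratio exhausts the calories allowance optimally: 247.6 mg.

247.6 mg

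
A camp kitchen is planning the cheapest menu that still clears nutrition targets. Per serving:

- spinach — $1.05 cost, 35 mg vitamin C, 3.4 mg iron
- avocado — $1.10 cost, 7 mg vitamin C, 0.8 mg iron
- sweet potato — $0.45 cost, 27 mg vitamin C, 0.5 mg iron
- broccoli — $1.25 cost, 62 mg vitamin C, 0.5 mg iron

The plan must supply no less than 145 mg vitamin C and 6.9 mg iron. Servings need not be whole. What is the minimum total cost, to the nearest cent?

Check every corner: each single food scaled to meet both minima, and each pair solved so both constraints bind.
spinach only: max(145/35, 6.9/3.4) = 4.143 servings → $4.35.
avocado only: max(145/7, 6.9/0.8) = 20.71 servings → $22.79.
sweet potato only: max(145/27, 6.9/0.5) = 13.8 servings → $6.21.
broccoli only: max(145/62, 6.9/0.5) = 13.8 servings → $17.25.
spinach + avocado with both targets exact would need a negative amount; discard.
spinach + sweet potato with both tight: 1.532 servings and 3.385 servings → $3.13.
spinach + broccoli with both tight: 1.838 servings and 1.301 servings → $3.56.
avocado + sweet potato with both tight: 6.287 servings and 3.74 servings → $8.60.
avocado + broccoli with both tight: 7.707 servings and 1.469 servings → $10.31.
sweet potato + broccoli with both targets exact would need a negative amount; discard.
The minimum over all feasible corners is $3.13.

$3.13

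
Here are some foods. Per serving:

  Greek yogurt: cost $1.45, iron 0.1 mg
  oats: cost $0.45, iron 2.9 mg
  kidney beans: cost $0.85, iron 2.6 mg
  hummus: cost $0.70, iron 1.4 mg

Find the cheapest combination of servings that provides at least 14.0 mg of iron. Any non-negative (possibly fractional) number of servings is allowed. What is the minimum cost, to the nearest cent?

Cost per mg of iron: oats $0.1552, kidney beans $0.3269, hummus $0.5000, Greek yogurt $14.5000.
With no serving limits, use only oats: 14.0 mg / 2.9 mg = 4.828 servings × $0.45 = $2.17.

$2.17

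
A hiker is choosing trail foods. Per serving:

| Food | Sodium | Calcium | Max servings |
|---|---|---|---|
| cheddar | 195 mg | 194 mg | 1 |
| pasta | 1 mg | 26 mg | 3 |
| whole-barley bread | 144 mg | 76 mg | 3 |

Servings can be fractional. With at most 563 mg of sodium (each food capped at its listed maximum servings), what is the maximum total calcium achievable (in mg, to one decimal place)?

464.6 mg

Calcium per mg sodium: pasta 26, cheddar 0.9949, whole-barley bread 0.5278.
Take 3 servings of pasta: uses 3 mg sodium, +78.0 mg calcium (running total 78.0 mg).
Take 1 serving of cheddar: uses 195 mg sodium, +194.0 mg calcium (running total 272.0 mg).
Take 2.535 servings of whole-barley bread: uses 365 mg sodium, +192.6 mg calcium (running total 464.6 mg).
Greedy by best ratio exhausts the sodium allowance optimally: 464.6 mg.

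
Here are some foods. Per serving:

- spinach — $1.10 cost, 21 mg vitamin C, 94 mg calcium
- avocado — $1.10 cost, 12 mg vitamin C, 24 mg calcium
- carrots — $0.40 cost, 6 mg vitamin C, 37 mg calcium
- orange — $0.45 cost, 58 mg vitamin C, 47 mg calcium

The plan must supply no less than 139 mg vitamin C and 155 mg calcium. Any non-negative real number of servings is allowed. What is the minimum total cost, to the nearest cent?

An LP optimum is at a vertex; with two nutrient constraints at most two foods are used. Check each candidate.
spinach only: max(139/21, 155/94) = 6.619 servings → $7.28.
avocado only: max(139/12, 155/24) = 11.58 servings → $12.74.
carrots only: max(139/6, 155/37) = 23.17 servings → $9.27.
orange only: max(139/58, 155/47) = 3.298 servings → $1.48.
spinach + avocado with both targets exact would need a negative amount; discard.
spinach + carrots with both targets exact would need a negative amount; discard.
spinach + orange with both tight: 0.5503 servings and 2.197 servings → $1.59.
avocado + carrots: intersection lies outside the first quadrant.
avocado + orange with both tight: 2.967 servings and 1.783 servings → $4.07.
carrots + orange with both tight: 1.318 servings and 2.26 servings → $1.54.
Cheapest feasible corner: $1.48.

$1.48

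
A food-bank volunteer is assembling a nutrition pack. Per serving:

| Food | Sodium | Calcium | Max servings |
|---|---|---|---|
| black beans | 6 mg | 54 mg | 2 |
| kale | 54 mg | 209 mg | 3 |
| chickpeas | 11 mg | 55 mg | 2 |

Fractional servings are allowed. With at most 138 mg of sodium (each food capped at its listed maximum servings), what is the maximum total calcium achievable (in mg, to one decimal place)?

620.5 mg

Calcium per mg sodium: black beans 9, chickpeas 5, kale 3.87.
Take 2 servings of black beans: uses 12 mg sodium, +108.0 mg calcium (running total 108.0 mg).
Take 2 servings of chickpeas: uses 22 mg sodium, +110.0 mg calcium (running total 218.0 mg).
Take 1.926 servings of kale: uses 104 mg sodium, +402.5 mg calcium (running total 620.5 mg).
Filling greedily by calcium-per-mg sodium is optimal for one linear limit, giving 620.5 mg.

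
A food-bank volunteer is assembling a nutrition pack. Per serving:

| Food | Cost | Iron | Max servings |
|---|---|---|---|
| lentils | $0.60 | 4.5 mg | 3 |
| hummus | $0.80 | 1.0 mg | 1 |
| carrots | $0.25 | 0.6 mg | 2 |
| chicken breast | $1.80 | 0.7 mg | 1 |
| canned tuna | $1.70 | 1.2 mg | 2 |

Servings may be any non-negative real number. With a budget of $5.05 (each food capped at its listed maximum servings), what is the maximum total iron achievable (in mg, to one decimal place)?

17.1 mg

Iron per dollar: lentils 7.5, carrots 2.4, hummus 1.25, canned tuna 0.7059, chicken breast 0.3889.
Take 3 servings of lentils: spends $1.80, +13.5 mg iron (running total 13.5 mg).
Take 2 servings of carrots: spends $0.50, +1.2 mg iron (running total 14.7 mg).
Take 1 serving of hummus: spends $0.80, +1.0 mg iron (running total 15.7 mg).
Take 1.147 servings of canned tuna: spends $1.95, +1.4 mg iron (running total 17.1 mg).
Filling greedily by iron-per-dollar is optimal for one linear limit, giving 17.1 mg.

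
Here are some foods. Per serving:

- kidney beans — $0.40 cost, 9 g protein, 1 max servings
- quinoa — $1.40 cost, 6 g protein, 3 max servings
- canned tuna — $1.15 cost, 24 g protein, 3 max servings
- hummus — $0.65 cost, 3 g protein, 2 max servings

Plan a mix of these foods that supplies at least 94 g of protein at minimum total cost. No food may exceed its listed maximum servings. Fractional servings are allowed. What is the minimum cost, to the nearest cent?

$6.78

Cost per g of protein: kidney beans $0.0444, canned tuna $0.0479, hummus $0.2167, quinoa $0.2333.
Take 1 serving of kidney beans: +9.0 g protein for $0.40 (total $0.40, still need 85.0 g).
Take 3 servings of canned tuna: +72.0 g protein for $3.45 (total $3.85, still need 13.0 g).
Take 2 servings of hummus: +6.0 g protein for $1.30 (total $5.15, still need 7.0 g).
Take 1.167 servings of quinoa: +7.0 g protein for $1.63 (total $6.78, still need 0.0 g).
Greedy by cheapest-per-g is optimal for a single linear constraint, so the minimum cost is $6.78.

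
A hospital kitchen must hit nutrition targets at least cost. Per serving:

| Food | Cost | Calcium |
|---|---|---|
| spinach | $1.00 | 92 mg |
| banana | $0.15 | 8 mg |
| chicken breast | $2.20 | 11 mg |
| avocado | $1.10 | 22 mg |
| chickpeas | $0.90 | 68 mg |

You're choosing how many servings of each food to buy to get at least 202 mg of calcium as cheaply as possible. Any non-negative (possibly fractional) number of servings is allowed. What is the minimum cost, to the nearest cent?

$2.20

Cost per mg of calcium: spinach $0.0109, chickpeas $0.0132, banana $0.0187, avocado $0.0500, chicken breast $0.2000.
With no serving limits, use only spinach: 202 mg / 92 mg = 2.196 servings × $1.00 = $2.20.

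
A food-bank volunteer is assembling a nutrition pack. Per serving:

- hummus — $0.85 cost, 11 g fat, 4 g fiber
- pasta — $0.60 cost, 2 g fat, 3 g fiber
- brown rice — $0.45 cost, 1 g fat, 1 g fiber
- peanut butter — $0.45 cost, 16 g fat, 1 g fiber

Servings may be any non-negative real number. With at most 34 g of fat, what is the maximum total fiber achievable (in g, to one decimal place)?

Fiber per g fat: pasta 1.5, brown rice 1, hummus 0.3636, peanut butter 0.0625.
With no serving limits, spend the whole fat allowance on pasta: 34 g / 2 g × 3 g = 51.0 g.

51.0 g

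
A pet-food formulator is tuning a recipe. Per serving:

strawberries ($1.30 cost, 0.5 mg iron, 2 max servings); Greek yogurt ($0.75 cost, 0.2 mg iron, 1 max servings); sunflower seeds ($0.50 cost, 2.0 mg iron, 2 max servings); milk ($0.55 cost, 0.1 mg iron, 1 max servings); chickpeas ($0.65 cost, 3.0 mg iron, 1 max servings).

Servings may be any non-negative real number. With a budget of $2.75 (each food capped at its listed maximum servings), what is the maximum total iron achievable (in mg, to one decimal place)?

Iron per dollar: chickpeas 4.615, sunflower seeds 4, strawberries 0.3846, Greek yogurt 0.2667, milk 0.1818.
Take 1 serving of chickpeas: spends $0.65, +3.0 mg iron (running total 3.0 mg).
Take 2 servings of sunflower seeds: spends $1.00, +4.0 mg iron (running total 7.0 mg).
Take 0.8462 servings of strawberries: spends $1.10, +0.4 mg iron (running total 7.4 mg).
Greedy by best ratio exhausts the cost allowance optimally: 7.4 mg.

7.4 mg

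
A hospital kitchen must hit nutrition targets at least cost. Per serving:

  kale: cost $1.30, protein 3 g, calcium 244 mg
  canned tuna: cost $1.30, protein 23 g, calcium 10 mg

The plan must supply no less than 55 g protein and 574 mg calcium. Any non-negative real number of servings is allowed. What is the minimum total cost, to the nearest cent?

$5.67

Check every corner: each single food scaled to meet both minima, and each pair solved so both constraints bind.
kale only: max(55/3, 574/244) = 18.33 servings → $23.83.
canned tuna only: max(55/23, 574/10) = 57.4 servings → $74.62.
kale + canned tuna with both tight: 2.267 servings and 2.096 servings → $5.67.
The minimum over all feasible corners is $5.67.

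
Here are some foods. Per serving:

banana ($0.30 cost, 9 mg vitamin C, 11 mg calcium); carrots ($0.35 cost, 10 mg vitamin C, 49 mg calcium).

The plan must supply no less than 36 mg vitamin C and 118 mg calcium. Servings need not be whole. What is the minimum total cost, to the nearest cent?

Two binding constraints pin down two serving amounts, so the optimal mix uses at most two foods. The candidates are each food alone (scaled to the tighter of vitamin C/calcium) and each pair with both constraints tight.
banana only: max(36/9, 118/11) = 10.73 servings → $3.22.
carrots only: max(36/10, 118/49) = 3.6 servings → $1.26.
banana + carrots with both tight: 1.764 servings and 2.012 servings → $1.23.
So the least-cost plan costs $1.23.

$1.23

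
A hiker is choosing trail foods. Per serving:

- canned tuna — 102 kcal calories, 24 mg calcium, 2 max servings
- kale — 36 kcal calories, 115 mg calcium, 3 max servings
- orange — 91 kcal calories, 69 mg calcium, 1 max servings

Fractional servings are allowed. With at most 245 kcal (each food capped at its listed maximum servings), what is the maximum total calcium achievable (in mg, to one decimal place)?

424.8 mg

Calcium per kcal: kale 3.194, orange 0.7582, canned tuna 0.2353.
Take 3 servings of kale: uses 108 kcal, +345.0 mg calcium (running total 345.0 mg).
Take 1 serving of orange: uses 91 kcal, +69.0 mg calcium (running total 414.0 mg).
Take 0.451 servings of canned tuna: uses 46 kcal, +10.8 mg calcium (running total 424.8 mg).
Greedy by best ratio exhausts the calories allowance optimally: 424.8 mg.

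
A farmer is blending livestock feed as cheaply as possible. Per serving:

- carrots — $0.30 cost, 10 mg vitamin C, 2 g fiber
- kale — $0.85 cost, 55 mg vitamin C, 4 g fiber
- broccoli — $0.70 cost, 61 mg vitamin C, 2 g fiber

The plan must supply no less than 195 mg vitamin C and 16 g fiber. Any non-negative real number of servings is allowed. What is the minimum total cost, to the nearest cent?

A basic optimal solution has at most two foods positive. Try each food alone and each pair with both targets met exactly.
carrots only: max(195/10, 16/2) = 19.5 servings → $5.85.
kale only: max(195/55, 16/4) = 4 servings → $3.40.
broccoli only: max(195/61, 16/2) = 8 servings → $5.60.
carrots + kale with both tight: 1.429 servings and 3.286 servings → $3.22.
carrots + broccoli with both tight: 5.745 servings and 2.255 servings → $3.30.
kale + broccoli: the both-tight solution has a negative serving — not a feasible corner.
Cheapest feasible corner: $3.22.

$3.22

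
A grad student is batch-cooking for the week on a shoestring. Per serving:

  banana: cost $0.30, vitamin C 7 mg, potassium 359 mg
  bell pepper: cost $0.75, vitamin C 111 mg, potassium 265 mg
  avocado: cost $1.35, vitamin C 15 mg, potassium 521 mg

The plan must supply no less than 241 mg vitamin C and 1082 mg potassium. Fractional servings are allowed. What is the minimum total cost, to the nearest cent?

$2.00

Minimising a linear cost over {vitamin C ≥ 241, potassium ≥ 1082, servings ≥ 0} — the optimum is at a vertex, using one or two foods.
banana only: max(241/7, 1082/359) = 34.43 servings → $10.33.
bell pepper only: max(241/111, 1082/265) = 4.083 servings → $3.06.
avocado only: max(241/15, 1082/521) = 16.07 servings → $21.69.
banana + bell pepper with both tight: 1.48 servings and 2.078 servings → $2.00.
banana + avocado: the both-tight solution has a negative serving — not a feasible corner.
bell pepper + avocado with both tight: 2.03 servings and 1.044 servings → $2.93.
Cheapest feasible corner: $2.00.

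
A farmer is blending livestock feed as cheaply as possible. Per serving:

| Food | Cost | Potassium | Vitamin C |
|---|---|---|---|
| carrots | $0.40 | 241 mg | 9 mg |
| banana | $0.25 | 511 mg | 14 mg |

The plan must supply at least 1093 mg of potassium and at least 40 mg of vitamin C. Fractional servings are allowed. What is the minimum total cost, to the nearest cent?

Two binding constraints pin down two serving amounts, so the optimal mix uses at most two foods. The candidates are each food alone (scaled to the tighter of potassium/vitamin C) and each pair with both constraints tight.
carrots only: max(1093/241, 40/9) = 4.535 servings → $1.81.
banana only: max(1093/511, 40/14) = 2.857 servings → $0.71.
carrots + banana with both tight: 4.194 servings and 0.1608 servings → $1.72.
The minimum over all feasible corners is $0.71.

$0.71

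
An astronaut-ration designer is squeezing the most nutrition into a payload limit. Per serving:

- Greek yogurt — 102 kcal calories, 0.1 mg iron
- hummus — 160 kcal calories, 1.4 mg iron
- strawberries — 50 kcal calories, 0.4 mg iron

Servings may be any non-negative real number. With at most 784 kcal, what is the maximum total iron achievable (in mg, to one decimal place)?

Iron per kcal: hummus 0.00875, strawberries 0.008, Greek yogurt 0.0009804.
With no serving limits, spend the whole calories allowance on hummus: 784 kcal / 160 kcal × 1.4 mg = 6.9 mg.

6.9 mg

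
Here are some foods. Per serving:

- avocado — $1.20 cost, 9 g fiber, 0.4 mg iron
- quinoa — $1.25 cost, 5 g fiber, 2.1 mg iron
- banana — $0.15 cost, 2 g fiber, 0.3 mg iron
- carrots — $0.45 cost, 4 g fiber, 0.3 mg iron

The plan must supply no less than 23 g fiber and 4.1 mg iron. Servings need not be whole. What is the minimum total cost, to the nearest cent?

$2.05

avocado only: max(23/9, 4.1/0.4) = 10.25 servings → $12.30.
quinoa only: max(23/5, 4.1/2.1) = 4.6 servings → $5.75.
banana only: max(23/2, 4.1/0.3) = 13.67 servings → $2.05.
carrots only: max(23/4, 4.1/0.3) = 13.67 servings → $6.15.
avocado + quinoa with both tight: 1.645 servings and 1.639 servings → $4.02.
avocado + banana with both targets exact would need a negative amount; discard.
avocado + carrots: intersection lies outside the first quadrant.
quinoa + banana with both tight: 0.4815 servings and 10.3 servings → $2.15.
quinoa + carrots with both tight: 1.377 servings and 4.029 servings → $3.53.
banana + carrots: intersection lies outside the first quadrant.
The minimum over all feasible corners is $2.05.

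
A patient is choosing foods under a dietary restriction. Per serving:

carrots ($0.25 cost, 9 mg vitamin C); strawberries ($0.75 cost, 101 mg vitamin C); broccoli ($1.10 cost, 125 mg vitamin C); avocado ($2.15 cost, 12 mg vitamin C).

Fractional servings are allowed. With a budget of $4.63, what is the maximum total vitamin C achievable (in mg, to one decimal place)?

Vitamin C per dollar: strawberries 134.7, broccoli 113.6, carrots 36, avocado 5.581.
With no serving limits, spend the whole cost allowance on strawberries: $4.63 / $0.75 × 101 mg = 623.5 mg.

623.5 mg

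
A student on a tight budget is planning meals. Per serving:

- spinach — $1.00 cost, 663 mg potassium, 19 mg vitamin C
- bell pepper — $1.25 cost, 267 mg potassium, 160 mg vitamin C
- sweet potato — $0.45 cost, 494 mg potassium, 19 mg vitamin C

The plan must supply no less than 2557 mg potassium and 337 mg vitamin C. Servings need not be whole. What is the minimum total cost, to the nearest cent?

$3.93

A basic optimal solution has at most two foods positive. Try each food alone and each pair with both targets met exactly.
spinach only: max(2557/663, 337/19) = 17.74 servings → $17.74.
bell pepper only: max(2557/267, 337/160) = 9.577 servings → $11.97.
sweet potato only: max(2557/494, 337/19) = 17.74 servings → $7.98.
spinach + bell pepper with both tight: 3.16 servings and 1.731 servings → $5.32.
spinach + sweet potato: the both-tight solution has a negative serving — not a feasible corner.
bell pepper + sweet potato with both tight: 1.594 servings and 4.315 servings → $3.93.
So the least-cost plan costs $3.93.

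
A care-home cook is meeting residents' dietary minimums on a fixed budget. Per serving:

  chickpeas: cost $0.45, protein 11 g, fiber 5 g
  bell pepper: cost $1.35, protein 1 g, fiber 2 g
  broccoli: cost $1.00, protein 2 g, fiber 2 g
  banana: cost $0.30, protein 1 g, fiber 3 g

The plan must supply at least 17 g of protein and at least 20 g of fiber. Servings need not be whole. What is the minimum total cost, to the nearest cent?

$1.80

An LP optimum is at a vertex; with two nutrient constraints at most two foods are used. Check each candidate.
chickpeas only: max(17/11, 20/5) = 4 servings → $1.80.
bell pepper only: max(17/1, 20/2) = 17 servings → $22.95.
broccoli only: max(17/2, 20/2) = 10 servings → $10.00.
banana only: max(17/1, 20/3) = 17 servings → $5.10.
chickpeas + bell pepper with both tight: 0.8235 servings and 7.941 servings → $11.09.
chickpeas + broccoli with both targets exact would need a negative amount; discard.
chickpeas + banana with both tight: 1.107 servings and 4.821 servings → $1.94.
bell pepper + broccoli with both tight: 3 servings and 7 servings → $11.05.
bell pepper + banana: the both-tight solution has a negative serving — not a feasible corner.
broccoli + banana with both tight: 7.75 servings and 1.5 servings → $8.20.
Cheapest feasible corner: $1.80.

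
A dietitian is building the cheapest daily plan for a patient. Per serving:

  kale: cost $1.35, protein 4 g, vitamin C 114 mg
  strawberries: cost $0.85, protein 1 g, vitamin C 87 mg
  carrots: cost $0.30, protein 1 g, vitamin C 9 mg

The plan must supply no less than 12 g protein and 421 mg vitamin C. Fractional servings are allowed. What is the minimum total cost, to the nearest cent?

$4.74

An LP optimum is at a vertex; with two nutrient constraints at most two foods are used. Check each candidate.
kale only: max(12/4, 421/114) = 3.693 servings → $4.99.
strawberries only: max(12/1, 421/87) = 12 servings → $10.20.
carrots only: max(12/1, 421/9) = 46.78 servings → $14.03.
kale + strawberries with both tight: 2.662 servings and 1.35 servings → $4.74.
kale + carrots with both targets exact would need a negative amount; discard.
strawberries + carrots with both tight: 4.013 servings and 7.987 servings → $5.81.
Cheapest feasible corner: $4.74.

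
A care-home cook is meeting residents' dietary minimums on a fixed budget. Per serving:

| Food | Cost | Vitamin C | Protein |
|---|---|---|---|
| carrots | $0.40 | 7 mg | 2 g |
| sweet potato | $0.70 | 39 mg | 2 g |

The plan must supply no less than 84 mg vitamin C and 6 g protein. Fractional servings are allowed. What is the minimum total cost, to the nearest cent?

The cheapest plan sits at a corner of the feasible region — with two constraints it uses at most two foods.
carrots only: max(84/7, 6/2) = 12 servings → $4.80.
sweet potato only: max(84/39, 6/2) = 3 servings → $2.10.
carrots + sweet potato with both tight: 1.031 servings and 1.969 servings → $1.79.
So the least-cost plan costs $1.79.

$1.79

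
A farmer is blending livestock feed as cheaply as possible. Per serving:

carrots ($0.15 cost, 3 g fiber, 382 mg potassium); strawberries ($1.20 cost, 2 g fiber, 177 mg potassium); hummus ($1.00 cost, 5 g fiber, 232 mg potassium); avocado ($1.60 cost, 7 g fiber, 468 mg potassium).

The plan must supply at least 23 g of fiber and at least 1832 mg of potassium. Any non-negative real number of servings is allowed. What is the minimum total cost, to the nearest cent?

A basic optimal solution has at most two foods positive. Try each food alone and each pair with both targets met exactly.
carrots only: max(23/3, 1832/382) = 7.667 servings → $1.15.
strawberries only: max(23/2, 1832/177) = 11.5 servings → $13.80.
hummus only: max(23/5, 1832/232) = 7.897 servings → $7.90.
avocado only: max(23/7, 1832/468) = 3.915 servings → $6.26.
carrots + strawberries: the both-tight solution has a negative serving — not a feasible corner.
carrots + hummus with both tight: 3.15 servings and 2.71 servings → $3.18.
carrots + avocado with both tight: 1.622 servings and 2.591 servings → $4.39.
strawberries + hummus with both tight: 9.083 servings and 0.9667 servings → $11.87.
strawberries + avocado with both tight: 6.799 servings and 1.343 servings → $10.31.
hummus + avocado: intersection lies outside the first quadrant.
So the least-cost plan costs $1.15.

$1.15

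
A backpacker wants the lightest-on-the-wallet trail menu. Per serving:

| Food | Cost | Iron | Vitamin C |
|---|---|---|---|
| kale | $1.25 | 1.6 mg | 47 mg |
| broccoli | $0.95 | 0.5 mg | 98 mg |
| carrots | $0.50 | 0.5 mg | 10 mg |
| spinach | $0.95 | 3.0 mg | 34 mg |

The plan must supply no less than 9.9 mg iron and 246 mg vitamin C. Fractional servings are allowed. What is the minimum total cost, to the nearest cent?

$4.28

Two binding constraints pin down two serving amounts, so the optimal mix uses at most two foods. The candidates are each food alone (scaled to the tighter of iron/vitamin C) and each pair with both constraints tight.
kale only: max(9.9/1.6, 246/47) = 6.188 servings → $7.73.
broccoli only: max(9.9/0.5, 246/98) = 19.8 servings → $18.81.
carrots only: max(9.9/0.5, 246/10) = 24.6 servings → $12.30.
spinach only: max(9.9/3.0, 246/34) = 7.235 servings → $6.87.
kale + broccoli: intersection lies outside the first quadrant.
kale + carrots with both tight: 3.2 servings and 9.56 servings → $8.78.
kale + spinach with both tight: 4.635 servings and 0.8279 servings → $6.58.
broccoli + carrots with both tight: 0.5455 servings and 19.25 servings → $10.15.
broccoli + spinach with both tight: 1.449 servings and 3.058 servings → $4.28.
carrots + spinach: intersection lies outside the first quadrant.
So the least-cost plan costs $4.28.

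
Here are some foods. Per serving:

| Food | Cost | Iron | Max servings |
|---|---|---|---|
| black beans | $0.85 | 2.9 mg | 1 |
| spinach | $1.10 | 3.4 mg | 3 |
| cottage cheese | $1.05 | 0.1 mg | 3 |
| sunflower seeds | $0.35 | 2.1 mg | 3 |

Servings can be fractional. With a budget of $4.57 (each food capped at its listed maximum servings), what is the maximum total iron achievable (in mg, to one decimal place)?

Iron per dollar: sunflower seeds 6, black beans 3.412, spinach 3.091, cottage cheese 0.09524.
Take 3 servings of sunflower seeds: spends $1.05, +6.3 mg iron (running total 6.3 mg).
Take 1 serving of black beans: spends $0.85, +2.9 mg iron (running total 9.2 mg).
Take 2.427 servings of spinach: spends $2.67, +8.3 mg iron (running total 17.5 mg).
Greedy by best ratio exhausts the cost allowance optimally: 17.5 mg.

17.5 mg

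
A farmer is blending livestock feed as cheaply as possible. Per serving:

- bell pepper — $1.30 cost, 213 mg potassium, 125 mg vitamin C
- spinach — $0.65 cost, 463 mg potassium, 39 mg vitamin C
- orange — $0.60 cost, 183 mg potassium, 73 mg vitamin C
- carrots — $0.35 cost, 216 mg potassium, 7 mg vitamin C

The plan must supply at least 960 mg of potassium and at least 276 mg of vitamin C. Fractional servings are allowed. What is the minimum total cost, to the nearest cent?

For a min-cost LP with two ≥-constraints, a basic feasible solution has at most two positive variables.
bell pepper only: max(960/213, 276/125) = 4.507 servings → $5.86.
spinach only: max(960/463, 276/39) = 7.077 servings → $4.60.
orange only: max(960/183, 276/73) = 5.246 servings → $3.15.
carrots only: max(960/216, 276/7) = 39.43 servings → $13.80.
bell pepper + spinach with both tight: 1.823 servings and 1.235 servings → $3.17.
bell pepper + orange: intersection lies outside the first quadrant.
bell pepper + carrots with both tight: 2.074 servings and 2.4 servings → $3.54.
spinach + orange with both tight: 0.7341 servings and 3.389 servings → $2.51.
spinach + carrots: the both-tight solution has a negative serving — not a feasible corner.
orange + carrots with both tight: 3.651 servings and 1.351 servings → $2.66.
The minimum over all feasible corners is $2.51.

$2.51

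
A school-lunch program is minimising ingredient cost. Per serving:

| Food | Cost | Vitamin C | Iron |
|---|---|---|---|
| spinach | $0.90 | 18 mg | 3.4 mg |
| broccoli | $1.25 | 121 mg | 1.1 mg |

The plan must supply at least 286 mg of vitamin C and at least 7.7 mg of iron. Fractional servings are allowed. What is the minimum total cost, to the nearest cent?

$4.08

Minimising a linear cost over {vitamin C ≥ 286, iron ≥ 7.7, servings ≥ 0} — the optimum is at a vertex, using one or two foods.
spinach only: max(286/18, 7.7/3.4) = 15.89 servings → $14.30.
broccoli only: max(286/121, 7.7/1.1) = 7 servings → $8.75.
spinach + broccoli with both tight: 1.576 servings and 2.129 servings → $4.08.
The minimum over all feasible corners is $4.08.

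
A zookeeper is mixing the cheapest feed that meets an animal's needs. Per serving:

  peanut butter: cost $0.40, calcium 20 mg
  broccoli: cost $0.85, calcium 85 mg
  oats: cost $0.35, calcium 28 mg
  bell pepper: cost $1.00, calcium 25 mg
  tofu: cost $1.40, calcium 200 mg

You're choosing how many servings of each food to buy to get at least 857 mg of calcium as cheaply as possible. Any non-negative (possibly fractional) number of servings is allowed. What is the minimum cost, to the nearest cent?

$6.00

Cost per mg of calcium: tofu $0.0070, broccoli $0.0100, oats $0.0125, peanut butter $0.0200, bell pepper $0.0400.
With no serving limits, use only tofu: 857 mg / 200 mg = 4.285 servings × $1.40 = $6.00.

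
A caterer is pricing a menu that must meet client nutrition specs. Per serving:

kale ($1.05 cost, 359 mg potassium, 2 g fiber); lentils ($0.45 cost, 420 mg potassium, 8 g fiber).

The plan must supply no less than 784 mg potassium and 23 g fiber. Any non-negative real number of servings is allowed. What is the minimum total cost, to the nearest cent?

$1.29

A basic optimal solution has at most two foods positive. Try each food alone and each pair with both targets met exactly.
kale only: max(784/359, 23/2) = 11.5 servings → $12.07.
lentils only: max(784/420, 23/8) = 2.875 servings → $1.29.
kale + lentils: the both-tight solution has a negative serving — not a feasible corner.
Cheapest feasible corner: $1.29.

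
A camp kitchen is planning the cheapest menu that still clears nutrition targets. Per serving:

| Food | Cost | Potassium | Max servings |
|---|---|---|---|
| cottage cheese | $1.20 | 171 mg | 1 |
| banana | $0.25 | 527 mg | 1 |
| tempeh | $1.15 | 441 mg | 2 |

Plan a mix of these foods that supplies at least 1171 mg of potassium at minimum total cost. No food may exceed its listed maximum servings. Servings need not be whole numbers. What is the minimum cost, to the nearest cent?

$1.93

Cost per mg of potassium: banana $0.0005, tempeh $0.0026, cottage cheese $0.0070.
Take 1 serving of banana: +527.0 mg potassium for $0.25 (total $0.25, still need 644.0 mg).
Take 1.46 servings of tempeh: +644.0 mg potassium for $1.68 (total $1.93, still need 0.0 mg).
Filling from the cheapest source first is optimal under one linear minimum: $1.93.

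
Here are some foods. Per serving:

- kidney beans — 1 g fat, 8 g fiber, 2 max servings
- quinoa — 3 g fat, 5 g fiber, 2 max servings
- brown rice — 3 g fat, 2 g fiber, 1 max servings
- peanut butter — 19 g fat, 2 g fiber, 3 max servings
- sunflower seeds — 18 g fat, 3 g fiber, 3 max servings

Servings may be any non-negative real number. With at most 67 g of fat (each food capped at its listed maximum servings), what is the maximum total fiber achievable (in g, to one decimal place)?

37.2 g

Fiber per g fat: kidney beans 8, quinoa 1.667, brown rice 0.6667, sunflower seeds 0.1667, peanut butter 0.1053.
Take 2 servings of kidney beans: uses 2 g fat, +16.0 g fiber (running total 16.0 g).
Take 2 servings of quinoa: uses 6 g fat, +10.0 g fiber (running total 26.0 g).
Take 1 serving of brown rice: uses 3 g fat, +2.0 g fiber (running total 28.0 g).
Take 3 servings of sunflower seeds: uses 54 g fat, +9.0 g fiber (running total 37.0 g).
Take 0.1053 servings of peanut butter: uses 2 g fat, +0.2 g fiber (running total 37.2 g).
Greedy by best ratio exhausts the fat allowance optimally: 37.2 g.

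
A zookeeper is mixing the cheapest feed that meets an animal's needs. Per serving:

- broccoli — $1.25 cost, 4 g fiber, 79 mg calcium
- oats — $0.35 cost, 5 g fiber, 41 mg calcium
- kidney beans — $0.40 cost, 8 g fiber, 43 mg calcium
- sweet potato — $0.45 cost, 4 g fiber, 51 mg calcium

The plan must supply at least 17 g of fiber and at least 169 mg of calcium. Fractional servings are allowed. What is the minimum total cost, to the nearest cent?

$1.44

This is a tiny linear program; its minimum lies at a vertex of the feasible set. List the vertices and price them.
broccoli only: max(17/4, 169/79) = 4.25 servings → $5.31.
oats only: max(17/5, 169/41) = 4.122 servings → $1.44.
kidney beans only: max(17/8, 169/43) = 3.93 servings → $1.57.
sweet potato only: max(17/4, 169/51) = 4.25 servings → $1.91.
broccoli + oats with both tight: 0.6407 servings and 2.887 servings → $1.81.
broccoli + kidney beans with both tight: 1.35 servings and 1.45 servings → $2.27.
broccoli + sweet potato: intersection lies outside the first quadrant.
oats + kidney beans: intersection lies outside the first quadrant.
oats + sweet potato with both tight: 2.099 servings and 1.626 servings → $1.47.
kidney beans + sweet potato with both tight: 0.8093 servings and 2.631 servings → $1.51.
Cheapest feasible corner: $1.44.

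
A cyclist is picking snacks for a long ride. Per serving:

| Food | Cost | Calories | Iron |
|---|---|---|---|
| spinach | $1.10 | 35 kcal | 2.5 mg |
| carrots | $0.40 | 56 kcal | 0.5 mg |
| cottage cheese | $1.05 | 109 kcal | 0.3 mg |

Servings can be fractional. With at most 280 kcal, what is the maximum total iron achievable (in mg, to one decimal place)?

Iron per kcal: spinach 0.07143, carrots 0.008929, cottage cheese 0.002752.
With no serving limits, spend the whole calories allowance on spinach: 280 kcal / 35 kcal × 2.5 mg = 20.0 mg.

20.0 mg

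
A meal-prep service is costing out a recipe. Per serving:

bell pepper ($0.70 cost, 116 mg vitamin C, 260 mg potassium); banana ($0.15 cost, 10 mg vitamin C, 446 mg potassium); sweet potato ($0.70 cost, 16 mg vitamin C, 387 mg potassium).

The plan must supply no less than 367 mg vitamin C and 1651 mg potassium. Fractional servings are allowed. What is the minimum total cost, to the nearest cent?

The cheapest plan sits at a corner of the feasible region — with two constraints it uses at most two foods.
bell pepper only: max(367/116, 1651/260) = 6.35 servings → $4.45.
banana only: max(367/10, 1651/446) = 36.7 servings → $5.50.
sweet potato only: max(367/16, 1651/387) = 22.94 servings → $16.06.
bell pepper + banana with both tight: 2.995 servings and 1.956 servings → $2.39.
bell pepper + sweet potato with both tight: 2.838 servings and 2.359 servings → $3.64.
banana + sweet potato: the both-tight solution has a negative serving — not a feasible corner.
Cheapest feasible corner: $2.39.

$2.39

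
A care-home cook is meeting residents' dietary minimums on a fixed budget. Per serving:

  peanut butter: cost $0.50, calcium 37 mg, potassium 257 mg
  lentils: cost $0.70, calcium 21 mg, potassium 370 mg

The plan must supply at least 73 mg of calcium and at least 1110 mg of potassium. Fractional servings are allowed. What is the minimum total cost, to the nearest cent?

$2.11

Two binding constraints pin down two serving amounts, so the optimal mix uses at most two foods. The candidates are each food alone (scaled to the tighter of calcium/potassium) and each pair with both constraints tight.
peanut butter only: max(73/37, 1110/257) = 4.319 servings → $2.16.
lentils only: max(73/21, 1110/370) = 3.476 servings → $2.43.
peanut butter + lentils with both tight: 0.4462 servings and 2.69 servings → $2.11.
So the least-cost plan costs $2.11.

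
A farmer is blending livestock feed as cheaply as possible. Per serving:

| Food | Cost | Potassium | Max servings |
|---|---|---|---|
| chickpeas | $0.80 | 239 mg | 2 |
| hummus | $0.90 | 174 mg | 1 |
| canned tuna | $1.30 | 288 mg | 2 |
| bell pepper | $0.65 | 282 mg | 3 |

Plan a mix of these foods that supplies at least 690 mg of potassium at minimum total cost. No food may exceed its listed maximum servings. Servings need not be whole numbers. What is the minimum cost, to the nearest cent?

Cost per mg of potassium: bell pepper $0.0023, chickpeas $0.0033, canned tuna $0.0045, hummus $0.0052.
Take 2.447 servings of bell pepper: +690.0 mg potassium for $1.59 (total $1.59, still need 0.0 mg).
Greedy by cheapest-per-mg is optimal for a single linear constraint, so the minimum cost is $1.59.

$1.59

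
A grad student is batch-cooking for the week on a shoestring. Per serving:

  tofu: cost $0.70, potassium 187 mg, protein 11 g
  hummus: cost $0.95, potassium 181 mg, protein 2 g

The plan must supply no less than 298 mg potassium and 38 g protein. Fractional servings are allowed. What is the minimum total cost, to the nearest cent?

For a min-cost LP with two ≥-constraints, a basic feasible solution has at most two positive variables.
tofu only: max(298/187, 38/11) = 3.455 servings → $2.42.
hummus only: max(298/181, 38/2) = 19 servings → $18.05.
tofu + hummus with both targets exact would need a negative amount; discard.
The minimum over all feasible corners is $2.42.

$2.42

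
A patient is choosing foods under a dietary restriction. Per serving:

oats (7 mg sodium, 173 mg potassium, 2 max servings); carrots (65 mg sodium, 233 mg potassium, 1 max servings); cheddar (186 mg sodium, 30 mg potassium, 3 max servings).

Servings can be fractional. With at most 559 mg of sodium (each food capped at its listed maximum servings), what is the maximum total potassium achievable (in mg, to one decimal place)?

656.4 mg

Potassium per mg sodium: oats 24.71, carrots 3.585, cheddar 0.1613.
Take 2 servings of oats: uses 14 mg sodium, +346.0 mg potassium (running total 346.0 mg).
Take 1 serving of carrots: uses 65 mg sodium, +233.0 mg potassium (running total 579.0 mg).
Take 2.581 servings of cheddar: uses 480 mg sodium, +77.4 mg potassium (running total 656.4 mg).
Filling greedily by potassium-per-mg sodium is optimal for one linear limit, giving 656.4 mg.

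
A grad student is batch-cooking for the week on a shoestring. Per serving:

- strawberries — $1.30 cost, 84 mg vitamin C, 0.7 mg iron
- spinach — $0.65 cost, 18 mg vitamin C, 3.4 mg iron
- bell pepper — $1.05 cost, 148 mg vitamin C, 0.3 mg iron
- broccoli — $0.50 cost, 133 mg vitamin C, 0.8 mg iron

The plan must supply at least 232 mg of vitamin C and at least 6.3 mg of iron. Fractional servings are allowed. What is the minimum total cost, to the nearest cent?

The cheapest plan sits at a corner of the feasible region — with two constraints it uses at most two foods.
strawberries only: max(232/84, 6.3/0.7) = 9 servings → $11.70.
spinach only: max(232/18, 6.3/3.4) = 12.89 servings → $8.38.
bell pepper only: max(232/148, 6.3/0.3) = 21 servings → $22.05.
broccoli only: max(232/133, 6.3/0.8) = 7.875 servings → $3.94.
strawberries + spinach with both tight: 2.474 servings and 1.344 servings → $4.09.
strawberries + bell pepper: intersection lies outside the first quadrant.
strawberries + broccoli: the both-tight solution has a negative serving — not a feasible corner.
spinach + bell pepper with both tight: 1.733 servings and 1.357 servings → $2.55.
spinach + broccoli with both tight: 1.49 servings and 1.543 servings → $1.74.
bell pepper + broccoli: the both-tight solution has a negative serving — not a feasible corner.
So the least-cost plan costs $1.74.

$1.74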